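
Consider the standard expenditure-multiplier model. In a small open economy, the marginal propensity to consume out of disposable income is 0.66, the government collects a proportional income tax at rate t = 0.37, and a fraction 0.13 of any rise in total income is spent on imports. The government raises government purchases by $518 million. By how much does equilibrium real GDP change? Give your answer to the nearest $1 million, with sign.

+$725 million

Spending multiplier = 1/(1 − c(1−t) + m) = 1/(1 − 0.66×0.63 + 0.13) = 1/0.7142 ≈ 1.4.
ΔY = k × ΔG = (+$518 million) / 0.7142 ≈ +$725 million.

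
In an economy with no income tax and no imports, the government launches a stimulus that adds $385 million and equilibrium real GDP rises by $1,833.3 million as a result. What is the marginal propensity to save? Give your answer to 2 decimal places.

Implied spending multiplier k = ΔY/ΔG = 1,833.3/385 ≈ 4.7618.
Since k = 1/(1 − MPC), MPC = 1 − 1/k = 1 − ΔG/ΔY = 1 − 385/1,833.3 ≈ 0.79.
MPS = 1 − MPC = 0.21.

0.21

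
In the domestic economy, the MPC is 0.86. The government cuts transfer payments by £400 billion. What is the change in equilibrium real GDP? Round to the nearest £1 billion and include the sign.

The transfer change shifts disposable income by −£400 billion, so first-round consumption changes by c·ΔTR = 0.86 × (−£400 billion) = −£344 billion.
Expenditure multiplier = 1/(1 − MPC) = 1/(1 − 0.86) = 1/0.14 ≈ 7.143.
The transfer multiplier is c × k ≈ 6.143, so ΔY = k × (c·ΔTR) = (−£344 billion) / 0.14 ≈ −£2,457 billion.

−£2,457 billion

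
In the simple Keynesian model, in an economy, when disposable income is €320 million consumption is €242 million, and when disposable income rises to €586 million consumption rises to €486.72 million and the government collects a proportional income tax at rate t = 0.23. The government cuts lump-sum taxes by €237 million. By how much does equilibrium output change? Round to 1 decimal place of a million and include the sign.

+€747.7 million

MPC = ΔC/ΔYd = (486.72 − 242)/(586 − 320) = 244.72/266 = 0.92.
A lump-sum tax change of −€237 million shifts disposable income by +€237 million; first-round consumption changes by −c × ΔT = −0.92 × (−€237 million) = +€218.04 million.
Expenditure multiplier = 1/(1 − c(1−t)) = 1/(1 − 0.92×0.77) = 1/0.2916 ≈ 3.429.
The tax multiplier is −c × k ≈ −3.155, so ΔY = k × (−c·ΔT) = (+€218.04 million) / 0.2916 ≈ +€747.7 million.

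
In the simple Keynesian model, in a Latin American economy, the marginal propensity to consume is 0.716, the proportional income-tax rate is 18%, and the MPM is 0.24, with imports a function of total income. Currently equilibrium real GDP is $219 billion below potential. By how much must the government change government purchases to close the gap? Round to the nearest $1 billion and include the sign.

Spending multiplier = 1/(1 − c(1−t) + m) = 1/(1 − 0.716×0.82 + 0.24) = 1/0.65288 ≈ 1.532.
Need ΔY = +$219 billion, so ΔG = ΔY/k = (+$219 billion) × 0.65288 ≈ +$143 billion.
The government should increase government purchases by $143 billion.

+$143 billion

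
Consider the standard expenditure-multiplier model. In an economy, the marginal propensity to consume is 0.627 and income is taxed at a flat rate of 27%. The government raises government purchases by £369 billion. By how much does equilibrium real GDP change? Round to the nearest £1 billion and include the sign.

Spending multiplier = 1/(1 − c(1−t)) = 1/(1 − 0.627×0.73) = 1/0.54229 ≈ 1.844.
ΔY = k × ΔG = (+£369 billion) / 0.54229 ≈ +£680 billion.

+£680 billion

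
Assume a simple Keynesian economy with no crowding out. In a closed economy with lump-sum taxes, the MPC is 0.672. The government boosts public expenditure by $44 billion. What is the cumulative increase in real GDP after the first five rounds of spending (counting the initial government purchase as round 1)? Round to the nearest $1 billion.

Round 1 adds ΔG = $44 billion; each later round is MPC = 0.672 times the previous.
After 5 rounds: 44 + 29.568 + 19.869696 + 13.352435712 + 8.972836798464 = ΔG·(1 − c^5)/(1 − c) = 44 × (1 − 0.137039689285632)/0.328 ≈ $116 billion.

$116 billion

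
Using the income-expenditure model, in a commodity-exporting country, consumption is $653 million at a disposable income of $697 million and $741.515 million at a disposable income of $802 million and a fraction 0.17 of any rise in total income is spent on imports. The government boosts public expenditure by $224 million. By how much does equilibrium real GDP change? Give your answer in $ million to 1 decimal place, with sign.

MPC = ΔC/ΔYd = (741.515 − 653)/(802 − 697) = 88.515/105 = 0.843.
Spending multiplier = 1/(1 − c + m) = 1/(1 − 0.843 + 0.17) = 1/0.327 ≈ 3.058.
ΔY = k × ΔG = (+$224 million) / 0.327 ≈ +$685 million.

+$685.0 million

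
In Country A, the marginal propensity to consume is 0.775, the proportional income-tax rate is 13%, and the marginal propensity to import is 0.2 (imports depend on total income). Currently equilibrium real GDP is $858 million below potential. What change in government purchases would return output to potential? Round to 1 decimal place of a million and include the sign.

Spending multiplier = 1/(1 − c(1−t) + m) = 1/(1 − 0.775×0.87 + 0.2) = 1/0.52575 ≈ 1.902.
Need ΔY = +$858 million, so ΔG = ΔY/k = (+$858 million) × 0.52575 ≈ +$451.1 million.
The government should increase government purchases by $451.1 million.

+$451.1 million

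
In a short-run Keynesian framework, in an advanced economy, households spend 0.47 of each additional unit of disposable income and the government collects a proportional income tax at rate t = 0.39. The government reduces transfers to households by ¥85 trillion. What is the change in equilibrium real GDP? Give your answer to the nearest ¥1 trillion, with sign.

The transfer change shifts disposable income by −¥85 trillion, so first-round consumption changes by c·ΔTR = 0.47 × (−¥85 trillion) = −¥39.95 trillion.
Expenditure multiplier = 1/(1 − c(1−t)) = 1/(1 − 0.47×0.61) = 1/0.7133 ≈ 1.402.
The transfer multiplier is c × k ≈ 0.659, so ΔY = k × (c·ΔTR) = (−¥39.95 trillion) / 0.7133 ≈ −¥56 trillion.

−¥56 trillion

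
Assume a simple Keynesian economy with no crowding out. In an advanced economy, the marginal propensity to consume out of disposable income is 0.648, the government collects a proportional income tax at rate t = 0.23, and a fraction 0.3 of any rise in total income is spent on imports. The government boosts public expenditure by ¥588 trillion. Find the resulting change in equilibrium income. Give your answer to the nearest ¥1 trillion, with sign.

Spending multiplier = 1/(1 − c(1−t) + m) = 1/(1 − 0.648×0.77 + 0.3) = 1/0.80104 ≈ 1.248.
ΔY = k × ΔG = (+¥588 trillion) / 0.80104 ≈ +¥734 trillion.

+¥734 trillion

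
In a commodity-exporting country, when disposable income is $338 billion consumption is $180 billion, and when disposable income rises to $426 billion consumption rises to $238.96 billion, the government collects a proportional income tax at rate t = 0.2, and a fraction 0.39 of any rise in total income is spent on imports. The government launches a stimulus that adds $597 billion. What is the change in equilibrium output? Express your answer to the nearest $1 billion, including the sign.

MPC = ΔC/ΔYd = (238.96 − 180)/(426 − 338) = 58.96/88 = 0.67.
Expenditure multiplier = 1/(1 − c(1−t) + m) = 1/(1 − 0.67×0.8 + 0.39) = 1/0.854 ≈ 1.171.
ΔY = k × ΔG = (+$597 billion) / 0.854 ≈ +$699 billion.

+$699 billion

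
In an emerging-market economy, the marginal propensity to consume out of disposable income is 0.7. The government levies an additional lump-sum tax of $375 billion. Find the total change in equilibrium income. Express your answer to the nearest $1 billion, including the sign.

A lump-sum tax change of +$375 billion shifts disposable income by −$375 billion; first-round consumption changes by −c × ΔT = −0.7 × (+$375 billion) = −$262.5 billion.
Expenditure multiplier = 1/(1 − MPC) = 1/(1 − 0.7) = 1/0.3 ≈ 3.333.
The tax multiplier is −c × k ≈ −2.333, so ΔY = k × (−c·ΔT) = (−$262.5 billion) / 0.3 = −$875 billion.

−$875 billion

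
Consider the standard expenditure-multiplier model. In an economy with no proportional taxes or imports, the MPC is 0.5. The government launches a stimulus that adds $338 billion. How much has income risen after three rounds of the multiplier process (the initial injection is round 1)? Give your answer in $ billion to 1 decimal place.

$591.5 billion

Round 1 adds ΔG = $338 billion; each later round is MPC = 0.5 times the previous.
After 3 rounds: 338 + 169 + 84.5 = ΔG·(1 − c^3)/(1 − c) = 338 × (1 − 0.125)/0.5 = $591.5 billion.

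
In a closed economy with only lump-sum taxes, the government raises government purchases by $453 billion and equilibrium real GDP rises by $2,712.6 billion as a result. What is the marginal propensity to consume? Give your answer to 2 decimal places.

Implied spending multiplier k = ΔY/ΔG = 2,712.6/453 ≈ 5.9881.
Since k = 1/(1 − MPC), MPC = 1 − 1/k = 1 − ΔG/ΔY = 1 − 453/2,712.6 ≈ 0.83.

0.83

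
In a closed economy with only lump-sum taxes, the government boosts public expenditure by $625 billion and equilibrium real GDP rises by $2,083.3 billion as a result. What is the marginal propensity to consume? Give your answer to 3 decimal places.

Implied spending multiplier k = ΔY/ΔG = 2,083.3/625 ≈ 3.3333.
Since k = 1/(1 − MPC), MPC = 1 − 1/k = 1 − ΔG/ΔY = 1 − 625/2,083.3 ≈ 0.700.

0.700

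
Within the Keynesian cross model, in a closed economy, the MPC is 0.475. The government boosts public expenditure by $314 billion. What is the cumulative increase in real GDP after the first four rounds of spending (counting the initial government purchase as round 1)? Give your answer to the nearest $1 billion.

Round 1 adds ΔG = $314 billion; each later round is MPC = 0.475 times the previous.
After 4 rounds: 314 + 149.15 + 70.84625 + 33.65196875 = ΔG·(1 − c^4)/(1 − c) = 314 × (1 − 0.050906640625)/0.525 ≈ $568 billion.

$568 billion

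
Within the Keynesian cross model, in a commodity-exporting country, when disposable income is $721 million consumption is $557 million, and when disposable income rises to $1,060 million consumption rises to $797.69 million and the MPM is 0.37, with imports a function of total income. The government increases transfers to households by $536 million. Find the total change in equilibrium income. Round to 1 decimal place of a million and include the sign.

MPC = ΔC/ΔYd = (797.69 − 557)/(1,060 − 721) = 240.69/339 = 0.71.
The transfer change shifts disposable income by +$536 million, so first-round consumption changes by c·ΔTR = 0.71 × (+$536 million) = +$380.56 million.
Expenditure multiplier = 1/(1 − c + m) = 1/(1 − 0.71 + 0.37) = 1/0.66 ≈ 1.515.
The transfer multiplier is c × k ≈ 1.076, so ΔY = k × (c·ΔTR) = (+$380.56 million) / 0.66 ≈ +$576.6 million.

+$576.6 million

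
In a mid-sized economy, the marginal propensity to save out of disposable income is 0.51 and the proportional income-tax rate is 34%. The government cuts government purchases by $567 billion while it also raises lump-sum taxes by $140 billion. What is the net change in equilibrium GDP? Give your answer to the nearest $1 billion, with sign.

−$939 billion

MPC = 1 − MPS = 1 − 0.51 = 0.49.
Expenditure multiplier = 1/(1 − c(1−t)) = 1/(1 − 0.49×0.66) = 1/0.6766 ≈ 1.478.
ΔG contributes k·ΔG = (−$567 billion) / 0.6766 ≈ −$838 billion.
ΔT of +$140 billion changes first-round spending by −c·ΔT = −$68.6 billion, contributing k·(−c·ΔT) = (−$68.6 billion) / 0.6766 ≈ −$101.4 billion.
Net ΔY = k(ΔG − c·ΔT) = (−$635.6 billion) / 0.6766 ≈ −$939 billion.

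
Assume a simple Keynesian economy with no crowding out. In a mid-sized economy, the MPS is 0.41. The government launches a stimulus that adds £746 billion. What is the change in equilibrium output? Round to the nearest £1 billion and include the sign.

+£1,820 billion

MPC = 1 − MPS = 1 − 0.41 = 0.59.
Government-spending multiplier = 1/(1 − MPC) = 1/(1 − 0.59) = 1/0.41 ≈ 2.439.
ΔY = k × ΔG = (+£746 billion) / 0.41 ≈ +£1,820 billion.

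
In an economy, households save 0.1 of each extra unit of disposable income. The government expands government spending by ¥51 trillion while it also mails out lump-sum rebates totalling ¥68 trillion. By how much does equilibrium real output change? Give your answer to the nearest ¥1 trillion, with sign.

+¥1,122 trillion

MPC = 1 − MPS = 1 − 0.1 = 0.9.
Expenditure multiplier = 1/(1 − MPC) = 1/(1 − 0.9) = 1/0.1 = 10.
ΔG contributes k·ΔG = (+¥51 trillion) / 0.1 = +¥510 trillion.
ΔT of −¥68 trillion changes first-round spending by −c·ΔT = +¥61.2 trillion, contributing k·(−c·ΔT) = (+¥61.2 trillion) / 0.1 = +¥612 trillion.
Net ΔY = k(ΔG − c·ΔT) = (+¥112.2 trillion) / 0.1 = +¥1,122 trillion.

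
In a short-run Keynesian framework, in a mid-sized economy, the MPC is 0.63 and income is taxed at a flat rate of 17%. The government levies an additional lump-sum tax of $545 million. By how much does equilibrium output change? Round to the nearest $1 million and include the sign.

−$720 million

A lump-sum tax change of +$545 million shifts disposable income by −$545 million; first-round consumption changes by −c × ΔT = −0.63 × (+$545 million) = −$343.35 million.
Expenditure multiplier = 1/(1 − c(1−t)) = 1/(1 − 0.63×0.83) = 1/0.4771 ≈ 2.096.
The tax multiplier is −c × k ≈ −1.32, so ΔY = k × (−c·ΔT) = (−$343.35 million) / 0.4771 ≈ −$720 million.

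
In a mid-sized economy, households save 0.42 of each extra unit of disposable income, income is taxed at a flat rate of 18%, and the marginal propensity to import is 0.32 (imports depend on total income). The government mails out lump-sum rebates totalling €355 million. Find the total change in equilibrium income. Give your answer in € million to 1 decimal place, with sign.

+€243.8 million

MPC = 1 − MPS = 1 − 0.42 = 0.58.
A lump-sum tax change of −€355 million shifts disposable income by +€355 million; first-round consumption changes by −c × ΔT = −0.58 × (−€355 million) = +€205.9 million.
Expenditure multiplier = 1/(1 − c(1−t) + m) = 1/(1 − 0.58×0.82 + 0.32) = 1/0.8444 ≈ 1.184.
The tax multiplier is −c × k ≈ −0.687, so ΔY = k × (−c·ΔT) = (+€205.9 million) / 0.8444 ≈ +€243.8 million.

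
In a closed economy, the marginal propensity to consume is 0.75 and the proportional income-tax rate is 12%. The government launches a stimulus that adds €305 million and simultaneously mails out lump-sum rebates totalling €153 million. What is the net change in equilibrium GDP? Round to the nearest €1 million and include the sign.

+€1,235 million

Expenditure multiplier = 1/(1 − c(1−t)) = 1/(1 − 0.75×0.88) = 1/0.34 ≈ 2.941.
ΔG contributes k·ΔG = (+€305 million) / 0.34 ≈ +€897.1 million.
ΔT of −€153 million changes first-round spending by −c·ΔT = +€114.75 million, contributing k·(−c·ΔT) = (+€114.75 million) / 0.34 = +€337.5 million.
Net ΔY = k(ΔG − c·ΔT) = (+€419.75 million) / 0.34 ≈ +€1,235 million.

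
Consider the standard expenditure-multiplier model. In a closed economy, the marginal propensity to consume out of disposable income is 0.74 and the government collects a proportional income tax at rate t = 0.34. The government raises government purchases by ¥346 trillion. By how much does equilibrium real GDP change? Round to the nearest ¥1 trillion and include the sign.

Spending multiplier = 1/(1 − c(1−t)) = 1/(1 − 0.74×0.66) = 1/0.5116 ≈ 1.955.
ΔY = k × ΔG = (+¥346 trillion) / 0.5116 ≈ +¥676 trillion.

+¥676 trillion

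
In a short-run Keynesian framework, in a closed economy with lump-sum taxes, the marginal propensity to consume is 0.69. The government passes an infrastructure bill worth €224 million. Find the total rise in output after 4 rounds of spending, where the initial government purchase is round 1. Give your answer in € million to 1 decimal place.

Round 1 adds ΔG = €224 million; each later round is MPC = 0.69 times the previous.
After 4 rounds: 224 + 154.56 + 106.6464 + 73.586016 = ΔG·(1 − c^4)/(1 − c) = 224 × (1 − 0.22667121)/0.31 ≈ €558.8 million.

€558.8 million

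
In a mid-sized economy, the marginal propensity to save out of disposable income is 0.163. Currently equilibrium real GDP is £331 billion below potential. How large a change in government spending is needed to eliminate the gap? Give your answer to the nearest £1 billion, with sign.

MPC = 1 − MPS = 1 − 0.163 = 0.837.
Spending multiplier = 1/(1 − MPC) = 1/(1 − 0.837) = 1/0.163 ≈ 6.135.
Need ΔY = +£331 billion, so ΔG = ΔY/k = (+£331 billion) × 0.163 ≈ +£54 billion.
The government should increase government spending by £54 billion.

+£54 billion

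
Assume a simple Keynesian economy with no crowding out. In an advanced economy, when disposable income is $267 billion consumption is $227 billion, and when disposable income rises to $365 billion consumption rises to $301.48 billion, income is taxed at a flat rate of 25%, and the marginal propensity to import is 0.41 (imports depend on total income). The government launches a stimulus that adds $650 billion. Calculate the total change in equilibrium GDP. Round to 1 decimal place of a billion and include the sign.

MPC = ΔC/ΔYd = (301.48 − 227)/(365 − 267) = 74.48/98 = 0.76.
Expenditure multiplier = 1/(1 − c(1−t) + m) = 1/(1 − 0.76×0.75 + 0.41) = 1/0.84 ≈ 1.19.
ΔY = k × ΔG = (+$650 billion) / 0.84 ≈ +$773.8 billion.

+$773.8 billion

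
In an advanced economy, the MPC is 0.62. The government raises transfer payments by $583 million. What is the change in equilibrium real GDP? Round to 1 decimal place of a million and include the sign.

+$951.2 million

The transfer change shifts disposable income by +$583 million, so first-round consumption changes by c·ΔTR = 0.62 × (+$583 million) = +$361.46 million.
Expenditure multiplier = 1/(1 − MPC) = 1/(1 − 0.62) = 1/0.38 ≈ 2.632.
The transfer multiplier is c × k ≈ 1.632, so ΔY = k × (c·ΔTR) = (+$361.46 million) / 0.38 ≈ +$951.2 million.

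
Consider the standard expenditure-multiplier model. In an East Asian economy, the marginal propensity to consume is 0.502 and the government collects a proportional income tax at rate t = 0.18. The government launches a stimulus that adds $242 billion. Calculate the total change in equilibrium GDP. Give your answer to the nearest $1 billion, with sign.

+$411 billion

Expenditure multiplier = 1/(1 − c(1−t)) = 1/(1 − 0.502×0.82) = 1/0.58836 ≈ 1.7.
ΔY = k × ΔG = (+$242 billion) / 0.58836 ≈ +$411 billion.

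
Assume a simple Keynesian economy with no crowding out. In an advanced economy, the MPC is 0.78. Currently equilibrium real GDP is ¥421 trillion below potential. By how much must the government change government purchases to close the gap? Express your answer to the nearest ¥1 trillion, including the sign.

Spending multiplier = 1/(1 − MPC) = 1/(1 − 0.78) = 1/0.22 ≈ 4.545.
Need ΔY = +¥421 trillion, so ΔG = ΔY/k = (+¥421 trillion) × 0.22 ≈ +¥93 trillion.
The government should increase government purchases by ¥93 trillion.

+¥93 trillion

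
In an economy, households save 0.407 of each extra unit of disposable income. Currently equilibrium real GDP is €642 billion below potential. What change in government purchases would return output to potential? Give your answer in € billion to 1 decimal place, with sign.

+€261.3 billion

MPC = 1 − MPS = 1 − 0.407 = 0.593.
Spending multiplier = 1/(1 − MPC) = 1/(1 − 0.593) = 1/0.407 ≈ 2.457.
Need ΔY = +€642 billion, so ΔG = ΔY/k = (+€642 billion) × 0.407 ≈ +€261.3 billion.
The government should increase government purchases by €261.3 billion.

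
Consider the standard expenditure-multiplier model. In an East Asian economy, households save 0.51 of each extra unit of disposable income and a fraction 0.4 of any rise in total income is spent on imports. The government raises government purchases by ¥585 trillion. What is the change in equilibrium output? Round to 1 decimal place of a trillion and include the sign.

+¥642.9 trillion

MPC = 1 − MPS = 1 − 0.51 = 0.49.
Expenditure multiplier = 1/(1 − c + m) = 1/(1 − 0.49 + 0.4) = 1/0.91 ≈ 1.099.
ΔY = k × ΔG = (+¥585 trillion) / 0.91 ≈ +¥642.9 trillion.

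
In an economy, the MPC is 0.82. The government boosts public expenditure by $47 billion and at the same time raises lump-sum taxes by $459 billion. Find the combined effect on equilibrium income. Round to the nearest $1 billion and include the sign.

−$1,830 billion

Expenditure multiplier = 1/(1 − MPC) = 1/(1 − 0.82) = 1/0.18 ≈ 5.556.
ΔG contributes k·ΔG = (+$47 billion) / 0.18 ≈ +$261.1 billion.
ΔT of +$459 billion changes first-round spending by −c·ΔT = −$376.38 billion, contributing k·(−c·ΔT) = (−$376.38 billion) / 0.18 = −$2,091 billion.
Net ΔY = k(ΔG − c·ΔT) = (−$329.38 billion) / 0.18 ≈ −$1,830 billion.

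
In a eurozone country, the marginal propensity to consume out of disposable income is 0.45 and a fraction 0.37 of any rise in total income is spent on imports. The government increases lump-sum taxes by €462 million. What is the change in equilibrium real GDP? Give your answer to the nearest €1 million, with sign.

A lump-sum tax change of +€462 million shifts disposable income by −€462 million; first-round consumption changes by −c × ΔT = −0.45 × (+€462 million) = −€207.9 million.
Expenditure multiplier = 1/(1 − c + m) = 1/(1 − 0.45 + 0.37) = 1/0.92 ≈ 1.087.
The tax multiplier is −c × k ≈ −0.489, so ΔY = k × (−c·ΔT) = (−€207.9 million) / 0.92 ≈ −€226 million.

−€226 million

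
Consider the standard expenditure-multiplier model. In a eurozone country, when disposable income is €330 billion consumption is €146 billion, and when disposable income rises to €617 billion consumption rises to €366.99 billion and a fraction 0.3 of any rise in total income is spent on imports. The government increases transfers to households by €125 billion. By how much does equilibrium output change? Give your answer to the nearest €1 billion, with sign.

+€182 billion

MPC = ΔC/ΔYd = (366.99 − 146)/(617 − 330) = 220.99/287 = 0.77.
The transfer change shifts disposable income by +€125 billion, so first-round consumption changes by c·ΔTR = 0.77 × (+€125 billion) = +€96.25 billion.
Expenditure multiplier = 1/(1 − c + m) = 1/(1 − 0.77 + 0.3) = 1/0.53 ≈ 1.887.
The transfer multiplier is c × k ≈ 1.453, so ΔY = k × (c·ΔTR) = (+€96.25 billion) / 0.53 ≈ +€182 billion.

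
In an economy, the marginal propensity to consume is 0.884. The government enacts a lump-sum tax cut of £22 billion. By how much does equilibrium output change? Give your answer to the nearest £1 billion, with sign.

+£168 billion

A lump-sum tax change of −£22 billion shifts disposable income by +£22 billion; first-round consumption changes by −c × ΔT = −0.884 × (−£22 billion) = +£19.448 billion.
Expenditure multiplier = 1/(1 − MPC) = 1/(1 − 0.884) = 1/0.116 ≈ 8.621.
The tax multiplier is −c × k ≈ −7.621, so ΔY = k × (−c·ΔT) = (+£19.448 billion) / 0.116 ≈ +£168 billion.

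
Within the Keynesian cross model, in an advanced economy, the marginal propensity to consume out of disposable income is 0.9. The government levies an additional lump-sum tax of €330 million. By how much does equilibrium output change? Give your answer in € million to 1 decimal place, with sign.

A lump-sum tax change of +€330 million shifts disposable income by −€330 million; first-round consumption changes by −c × ΔT = −0.9 × (+€330 million) = −€297 million.
Expenditure multiplier = 1/(1 − MPC) = 1/(1 − 0.9) = 1/0.1 = 10.
The tax multiplier is −c × k = −9, so ΔY = k × (−c·ΔT) = (−€297 million) / 0.1 = −€2,970 million.

−€2,970.0 million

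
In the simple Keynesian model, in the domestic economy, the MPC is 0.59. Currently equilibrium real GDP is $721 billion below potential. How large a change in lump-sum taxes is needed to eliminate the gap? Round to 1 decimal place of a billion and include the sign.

Spending multiplier = 1/(1 − MPC) = 1/(1 − 0.59) = 1/0.41 ≈ 2.439.
Tax multiplier = −c·k = −0.59/0.41 ≈ −1.439. Need ΔY = +$721 billion, so ΔT = ΔY/(−c·k) = −(+$721 billion) × 0.41 / 0.59 ≈ −$501 billion.
The government should cut lump-sum taxes by $501 billion.

−$501.0 billion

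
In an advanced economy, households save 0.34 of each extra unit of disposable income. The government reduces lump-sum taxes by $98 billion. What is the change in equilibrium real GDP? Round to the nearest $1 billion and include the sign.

+$190 billion

MPC = 1 − MPS = 1 − 0.34 = 0.66.
A lump-sum tax change of −$98 billion shifts disposable income by +$98 billion; first-round consumption changes by −c × ΔT = −0.66 × (−$98 billion) = +$64.68 billion.
Expenditure multiplier = 1/(1 − MPC) = 1/(1 − 0.66) = 1/0.34 ≈ 2.941.
The tax multiplier is −c × k ≈ −1.941, so ΔY = k × (−c·ΔT) = (+$64.68 billion) / 0.34 ≈ +$190 billion.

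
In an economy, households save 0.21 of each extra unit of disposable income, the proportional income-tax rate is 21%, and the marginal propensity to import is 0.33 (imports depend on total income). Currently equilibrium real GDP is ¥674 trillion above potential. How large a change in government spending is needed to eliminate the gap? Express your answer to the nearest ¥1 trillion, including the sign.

MPC = 1 − MPS = 1 − 0.21 = 0.79.
Spending multiplier = 1/(1 − c(1−t) + m) = 1/(1 − 0.79×0.79 + 0.33) = 1/0.7059 ≈ 1.417.
Need ΔY = −¥674 trillion, so ΔG = ΔY/k = (−¥674 trillion) × 0.7059 ≈ −¥476 trillion.
The government should cut government spending by ¥476 trillion.

−¥476 trillion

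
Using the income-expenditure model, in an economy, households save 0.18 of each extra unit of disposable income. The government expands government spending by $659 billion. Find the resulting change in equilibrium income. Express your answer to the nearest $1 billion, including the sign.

MPC = 1 − MPS = 1 − 0.18 = 0.82.
Spending multiplier = 1/(1 − MPC) = 1/(1 − 0.82) = 1/0.18 ≈ 5.556.
ΔY = k × ΔG = (+$659 billion) / 0.18 ≈ +$3,661 billion.

+$3,661 billion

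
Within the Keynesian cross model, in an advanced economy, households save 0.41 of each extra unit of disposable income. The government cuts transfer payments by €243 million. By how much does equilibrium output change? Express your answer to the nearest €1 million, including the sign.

MPC = 1 − MPS = 1 − 0.41 = 0.59.
The transfer change shifts disposable income by −€243 million, so first-round consumption changes by c·ΔTR = 0.59 × (−€243 million) = −€143.37 million.
Expenditure multiplier = 1/(1 − MPC) = 1/(1 − 0.59) = 1/0.41 ≈ 2.439.
The transfer multiplier is c × k ≈ 1.439, so ΔY = k × (c·ΔTR) = (−€143.37 million) / 0.41 ≈ −€350 million.

−€350 million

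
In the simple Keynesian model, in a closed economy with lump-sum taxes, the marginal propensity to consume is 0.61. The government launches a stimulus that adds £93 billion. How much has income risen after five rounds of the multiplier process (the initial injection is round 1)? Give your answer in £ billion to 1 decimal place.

£218.3 billion

Round 1 adds ΔG = £93 billion; each later round is MPC = 0.61 times the previous.
After 5 rounds: 93 + 56.73 + 34.6053 + 21.109233 + 12.87663213 = ΔG·(1 − c^5)/(1 − c) = 93 × (1 − 0.0844596301)/0.39 ≈ £218.3 billion.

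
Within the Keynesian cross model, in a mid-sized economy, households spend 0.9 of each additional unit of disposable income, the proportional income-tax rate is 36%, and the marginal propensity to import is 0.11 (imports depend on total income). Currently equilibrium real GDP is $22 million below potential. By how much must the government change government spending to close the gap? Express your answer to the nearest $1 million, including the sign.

Spending multiplier = 1/(1 − c(1−t) + m) = 1/(1 − 0.9×0.64 + 0.11) = 1/0.534 ≈ 1.873.
Need ΔY = +$22 million, so ΔG = ΔY/k = (+$22 million) × 0.534 ≈ +$12 million.
The government should increase government spending by $12 million.

+$12 million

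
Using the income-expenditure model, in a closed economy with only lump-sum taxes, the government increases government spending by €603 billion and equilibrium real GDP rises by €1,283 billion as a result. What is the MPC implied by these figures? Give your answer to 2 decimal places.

0.53

Implied spending multiplier k = ΔY/ΔG = 1,283/603 ≈ 2.1277.
Since k = 1/(1 − MPC), MPC = 1 − 1/k = 1 − ΔG/ΔY = 1 − 603/1,283 ≈ 0.53.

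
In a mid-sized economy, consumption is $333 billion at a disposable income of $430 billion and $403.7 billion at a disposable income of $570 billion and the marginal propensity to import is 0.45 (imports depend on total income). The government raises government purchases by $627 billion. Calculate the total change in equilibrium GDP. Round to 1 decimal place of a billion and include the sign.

+$663.5 billion

MPC = ΔC/ΔYd = (403.7 − 333)/(570 − 430) = 70.7/140 = 0.505.
Government-spending multiplier = 1/(1 − c + m) = 1/(1 − 0.505 + 0.45) = 1/0.945 ≈ 1.058.
ΔY = k × ΔG = (+$627 billion) / 0.945 ≈ +$663.5 billion.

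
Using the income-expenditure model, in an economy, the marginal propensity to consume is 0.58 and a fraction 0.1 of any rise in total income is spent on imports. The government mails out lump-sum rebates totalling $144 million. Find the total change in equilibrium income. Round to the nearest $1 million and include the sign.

+$161 million

A lump-sum tax change of −$144 million shifts disposable income by +$144 million; first-round consumption changes by −c × ΔT = −0.58 × (−$144 million) = +$83.52 million.
Expenditure multiplier = 1/(1 − c + m) = 1/(1 − 0.58 + 0.1) = 1/0.52 ≈ 1.923.
The tax multiplier is −c × k ≈ −1.115, so ΔY = k × (−c·ΔT) = (+$83.52 million) / 0.52 ≈ +$161 million.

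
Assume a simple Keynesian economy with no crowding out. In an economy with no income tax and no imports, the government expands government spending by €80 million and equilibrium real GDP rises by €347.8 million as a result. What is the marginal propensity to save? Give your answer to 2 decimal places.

0.23

Implied spending multiplier k = ΔY/ΔG = 347.8/80 = 4.3475.
Since k = 1/(1 − MPC), MPC = 1 − 1/k = 1 − ΔG/ΔY = 1 − 80/347.8 ≈ 0.77.
MPS = 1 − MPC = 0.23.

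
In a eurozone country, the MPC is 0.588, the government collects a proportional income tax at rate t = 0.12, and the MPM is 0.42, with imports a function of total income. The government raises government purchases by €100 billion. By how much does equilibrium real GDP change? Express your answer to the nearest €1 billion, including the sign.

Expenditure multiplier = 1/(1 − c(1−t) + m) = 1/(1 − 0.588×0.88 + 0.42) = 1/0.90256 ≈ 1.108.
ΔY = k × ΔG = (+€100 billion) / 0.90256 ≈ +€111 billion.

+€111 billion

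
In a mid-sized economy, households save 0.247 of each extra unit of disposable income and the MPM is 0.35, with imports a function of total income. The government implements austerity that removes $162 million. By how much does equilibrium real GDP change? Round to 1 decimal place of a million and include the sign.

−$271.4 million

MPC = 1 − MPS = 1 − 0.247 = 0.753.
Government-spending multiplier = 1/(1 − c + m) = 1/(1 − 0.753 + 0.35) = 1/0.597 ≈ 1.675.
ΔY = k × ΔG = (−$162 million) / 0.597 ≈ −$271.4 million.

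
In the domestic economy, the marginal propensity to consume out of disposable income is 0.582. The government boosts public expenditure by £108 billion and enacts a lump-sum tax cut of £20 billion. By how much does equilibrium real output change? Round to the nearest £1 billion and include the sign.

+£286 billion

Expenditure multiplier = 1/(1 − MPC) = 1/(1 − 0.582) = 1/0.418 ≈ 2.392.
ΔG contributes k·ΔG = (+£108 billion) / 0.418 ≈ +£258.4 billion.
ΔT of −£20 billion changes first-round spending by −c·ΔT = +£11.64 billion, contributing k·(−c·ΔT) = (+£11.64 billion) / 0.418 ≈ +£27.8 billion.
Net ΔY = k(ΔG − c·ΔT) = (+£119.64 billion) / 0.418 ≈ +£286 billion.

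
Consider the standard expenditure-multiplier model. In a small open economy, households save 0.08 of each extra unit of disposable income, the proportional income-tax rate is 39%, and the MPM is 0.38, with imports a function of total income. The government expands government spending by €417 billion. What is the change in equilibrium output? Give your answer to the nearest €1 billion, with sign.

+€509 billion

MPC = 1 − MPS = 1 − 0.08 = 0.92.
Expenditure multiplier = 1/(1 − c(1−t) + m) = 1/(1 − 0.92×0.61 + 0.38) = 1/0.8188 ≈ 1.221.
ΔY = k × ΔG = (+€417 billion) / 0.8188 ≈ +€509 billion.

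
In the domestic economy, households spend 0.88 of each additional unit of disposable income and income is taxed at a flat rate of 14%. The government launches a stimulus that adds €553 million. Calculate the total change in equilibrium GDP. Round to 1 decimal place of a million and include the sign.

+€2,273.8 million

Spending multiplier = 1/(1 − c(1−t)) = 1/(1 − 0.88×0.86) = 1/0.2432 ≈ 4.112.
ΔY = k × ΔG = (+€553 million) / 0.2432 ≈ +€2,273.8 million.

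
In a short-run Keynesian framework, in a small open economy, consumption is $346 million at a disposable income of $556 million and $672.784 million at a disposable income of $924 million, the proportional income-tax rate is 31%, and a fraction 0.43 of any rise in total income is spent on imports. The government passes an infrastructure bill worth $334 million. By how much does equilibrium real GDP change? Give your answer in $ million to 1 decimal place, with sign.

+$408.7 million

MPC = ΔC/ΔYd = (672.784 − 346)/(924 − 556) = 326.784/368 = 0.888.
Spending multiplier = 1/(1 − c(1−t) + m) = 1/(1 − 0.888×0.69 + 0.43) = 1/0.81728 ≈ 1.224.
ΔY = k × ΔG = (+$334 million) / 0.81728 ≈ +$408.7 million.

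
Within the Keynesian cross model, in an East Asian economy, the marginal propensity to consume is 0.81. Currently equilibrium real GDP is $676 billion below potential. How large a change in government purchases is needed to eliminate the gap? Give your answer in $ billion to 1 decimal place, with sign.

+$128.4 billion

Spending multiplier = 1/(1 − MPC) = 1/(1 − 0.81) = 1/0.19 ≈ 5.263.
Need ΔY = +$676 billion, so ΔG = ΔY/k = (+$676 billion) × 0.19 ≈ +$128.4 billion.
The government should increase government purchases by $128.4 billion.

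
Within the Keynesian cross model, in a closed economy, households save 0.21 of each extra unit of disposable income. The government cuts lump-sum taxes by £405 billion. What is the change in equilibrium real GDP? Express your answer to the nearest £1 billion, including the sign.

MPC = 1 − MPS = 1 − 0.21 = 0.79.
A lump-sum tax change of −£405 billion shifts disposable income by +£405 billion; first-round consumption changes by −c × ΔT = −0.79 × (−£405 billion) = +£319.95 billion.
Expenditure multiplier = 1/(1 − MPC) = 1/(1 − 0.79) = 1/0.21 ≈ 4.762.
The tax multiplier is −c × k ≈ −3.762, so ΔY = k × (−c·ΔT) = (+£319.95 billion) / 0.21 ≈ +£1,524 billion.

+£1,524 billion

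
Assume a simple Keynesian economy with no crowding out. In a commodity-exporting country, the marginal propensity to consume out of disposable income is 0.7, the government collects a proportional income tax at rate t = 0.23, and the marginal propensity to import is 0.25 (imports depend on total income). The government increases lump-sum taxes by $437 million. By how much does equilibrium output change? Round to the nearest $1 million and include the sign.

A lump-sum tax change of +$437 million shifts disposable income by −$437 million; first-round consumption changes by −c × ΔT = −0.7 × (+$437 million) = −$305.9 million.
Expenditure multiplier = 1/(1 − c(1−t) + m) = 1/(1 − 0.7×0.77 + 0.25) = 1/0.711 ≈ 1.406.
The tax multiplier is −c × k ≈ −0.985, so ΔY = k × (−c·ΔT) = (−$305.9 million) / 0.711 ≈ −$430 million.

−$430 million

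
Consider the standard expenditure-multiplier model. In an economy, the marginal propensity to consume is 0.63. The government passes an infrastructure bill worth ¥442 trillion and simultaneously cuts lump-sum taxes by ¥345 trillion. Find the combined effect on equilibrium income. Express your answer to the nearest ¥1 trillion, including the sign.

Expenditure multiplier = 1/(1 − MPC) = 1/(1 − 0.63) = 1/0.37 ≈ 2.703.
ΔG contributes k·ΔG = (+¥442 trillion) / 0.37 ≈ +¥1,194.6 trillion.
ΔT of −¥345 trillion changes first-round spending by −c·ΔT = +¥217.35 trillion, contributing k·(−c·ΔT) = (+¥217.35 trillion) / 0.37 ≈ +¥587.4 trillion.
Net ΔY = k(ΔG − c·ΔT) = (+¥659.35 trillion) / 0.37 ≈ +¥1,782 trillion.

+¥1,782 trillion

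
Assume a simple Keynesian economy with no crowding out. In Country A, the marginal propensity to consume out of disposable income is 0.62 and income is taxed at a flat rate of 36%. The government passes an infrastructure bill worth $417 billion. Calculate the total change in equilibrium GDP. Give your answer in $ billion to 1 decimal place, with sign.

Government-spending multiplier = 1/(1 − c(1−t)) = 1/(1 − 0.62×0.64) = 1/0.6032 ≈ 1.658.
ΔY = k × ΔG = (+$417 billion) / 0.6032 ≈ +$691.3 billion.

+$691.3 billion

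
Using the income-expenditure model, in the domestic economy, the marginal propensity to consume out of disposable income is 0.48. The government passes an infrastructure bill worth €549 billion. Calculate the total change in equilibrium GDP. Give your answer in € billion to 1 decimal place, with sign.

Government-spending multiplier = 1/(1 − MPC) = 1/(1 − 0.48) = 1/0.52 ≈ 1.923.
ΔY = k × ΔG = (+€549 billion) / 0.52 ≈ +€1,055.8 billion.

+€1,055.8 billion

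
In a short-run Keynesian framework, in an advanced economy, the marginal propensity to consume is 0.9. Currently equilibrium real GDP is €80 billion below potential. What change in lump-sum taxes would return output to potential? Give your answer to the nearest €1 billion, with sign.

Spending multiplier = 1/(1 − MPC) = 1/(1 − 0.9) = 1/0.1 = 10.
Tax multiplier = −c·k = −0.9/0.1 = −9. Need ΔY = +€80 billion, so ΔT = ΔY/(−c·k) = −(+€80 billion) × 0.1 / 0.9 ≈ −€9 billion.
The government should cut lump-sum taxes by €9 billion.

−€9 billion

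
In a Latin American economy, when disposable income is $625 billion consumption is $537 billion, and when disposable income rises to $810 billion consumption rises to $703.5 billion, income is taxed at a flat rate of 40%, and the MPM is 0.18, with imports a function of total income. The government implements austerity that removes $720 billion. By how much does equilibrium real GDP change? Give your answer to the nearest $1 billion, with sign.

MPC = ΔC/ΔYd = (703.5 − 537)/(810 − 625) = 166.5/185 = 0.9.
Government-spending multiplier = 1/(1 − c(1−t) + m) = 1/(1 − 0.9×0.6 + 0.18) = 1/0.64 ≈ 1.563.
ΔY = k × ΔG = (−$720 billion) / 0.64 = −$1,125 billion.

−$1,125 billion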